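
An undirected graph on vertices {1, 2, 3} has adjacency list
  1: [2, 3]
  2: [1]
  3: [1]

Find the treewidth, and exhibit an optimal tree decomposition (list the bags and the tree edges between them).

Every bag has size at most 2, so the width is 2 − 1 = 1 and tw(G) ≤ 1. Since G has at least one edge (e.g. 2–1), it is not an edgeless graph, so tw(G) ≥ 1. Therefore the treewidth is 1.

Treewidth 1.
One optimal decomposition is:
Bags: B1 = {1, 2}  B2 = {1, 3}
Tree: B1–B2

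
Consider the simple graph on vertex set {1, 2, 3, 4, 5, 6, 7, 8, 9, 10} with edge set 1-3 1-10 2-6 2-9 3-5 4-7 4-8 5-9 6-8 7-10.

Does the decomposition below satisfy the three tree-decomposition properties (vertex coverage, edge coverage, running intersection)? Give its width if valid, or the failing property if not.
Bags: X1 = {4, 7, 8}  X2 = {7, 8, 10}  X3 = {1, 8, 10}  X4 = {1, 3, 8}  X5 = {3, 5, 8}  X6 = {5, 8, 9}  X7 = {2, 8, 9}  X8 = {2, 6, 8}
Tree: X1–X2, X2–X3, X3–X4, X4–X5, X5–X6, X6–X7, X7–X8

Vertex coverage: the bags together contain {1, 2, 3, 4, 5, 6, 7, 8, 9, 10}, the full vertex set. Edge coverage: each edge of G has both endpoints in at least one bag. Running intersection: for every vertex, the bags containing it form a connected subtree. All three properties hold, so this is a valid tree decomposition of width max|bag| − 1 = 2, and hence tw(G) ≤ 2.

Yes; width 2.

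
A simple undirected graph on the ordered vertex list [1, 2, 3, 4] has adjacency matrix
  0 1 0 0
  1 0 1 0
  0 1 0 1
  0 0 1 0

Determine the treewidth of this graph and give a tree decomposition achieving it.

Every bag has size at most 2, so the width is 2 − 1 = 1 and tw(G) ≤ 1. Any graph with an edge has treewidth ≥ 1, and G has the edge 2–3. Combining the bounds, tw(G) = 1.

Treewidth 1.
Bags: B1 = {2, 3}  B2 = {1, 2}  B3 = {3, 4}
Tree: B1–B2, B1–B3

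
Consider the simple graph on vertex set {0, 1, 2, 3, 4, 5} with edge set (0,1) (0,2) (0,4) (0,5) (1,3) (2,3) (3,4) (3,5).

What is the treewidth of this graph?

A width-2 tree decomposition is:
Bags: B1 = {0, 2, 3}  B2 = {0, 1, 3}  B3 = {0, 3, 5}  B4 = {0, 3, 4}
Tree: B1–B2, B2–B3, B3–B4
Each bag holds 3 vertices, so the decomposition has width 2, which upper-bounds the treewidth. Since 3–2–0–1–3 is a cycle in G, G is not acyclic. Forests are exactly the graphs of treewidth ≤ 1, so tw(G) ≥ 2. Hence tw(G) = 2 exactly.

2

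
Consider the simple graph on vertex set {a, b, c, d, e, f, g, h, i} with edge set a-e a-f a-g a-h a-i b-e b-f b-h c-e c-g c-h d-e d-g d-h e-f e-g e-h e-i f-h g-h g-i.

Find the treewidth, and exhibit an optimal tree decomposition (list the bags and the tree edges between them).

Treewidth 3.
One optimal decomposition is:
Bags: B1 = {a, e, f, h}  B2 = {a, e, g, h}  B3 = {b, e, f, h}  B4 = {d, e, g, h}  B5 = {c, e, g, h}  B6 = {a, e, g, i}
Tree: B1–B2, B1–B3, B2–B4, B4–B5, B2–B6

Every bag has size at most 4, so the width is 4 − 1 = 3 and tw(G) ≤ 3. On the other hand G contains the 4-clique {d, e, g, h}. A clique must lie in a single bag of any decomposition, so no decomposition can have width below 3. Combining the bounds, tw(G) = 3.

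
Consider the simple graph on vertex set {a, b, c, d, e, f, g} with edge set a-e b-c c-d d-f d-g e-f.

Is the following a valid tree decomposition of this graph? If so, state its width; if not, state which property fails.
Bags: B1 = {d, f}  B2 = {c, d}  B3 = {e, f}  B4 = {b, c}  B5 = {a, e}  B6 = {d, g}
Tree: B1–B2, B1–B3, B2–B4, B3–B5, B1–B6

Yes; width 1.

Checking the three conditions: (i) the bags cover all of {a, b, c, d, e, f, g}; (ii) for each edge, some bag contains both endpoints; (iii) the bags containing any fixed vertex form a subtree. All hold, so the decomposition is valid with width 2 − 1 = 1.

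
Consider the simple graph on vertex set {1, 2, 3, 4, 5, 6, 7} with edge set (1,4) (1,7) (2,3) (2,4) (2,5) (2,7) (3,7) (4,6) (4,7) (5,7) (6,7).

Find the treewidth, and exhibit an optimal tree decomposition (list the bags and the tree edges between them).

Treewidth 2.
One such decomposition:
Bags: B1 = {1, 4, 7}  B2 = {2, 4, 7}  B3 = {4, 6, 7}  B4 = {2, 5, 7}  B5 = {2, 3, 7}
Tree: B1–B2, B1–B3, B2–B4, B2–B5

Each bag holds 3 vertices, so the decomposition has width 2, which upper-bounds the treewidth. On the other hand G contains the 3-clique {1, 4, 7}. A clique must lie in a single bag of any decomposition, so no decomposition can have width below 2. Combining the bounds, tw(G) = 2.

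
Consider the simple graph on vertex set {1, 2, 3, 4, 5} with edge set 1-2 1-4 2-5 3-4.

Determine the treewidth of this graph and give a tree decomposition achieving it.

Treewidth 1.
Bags: B1 = {3, 4}  B2 = {1, 4}  B3 = {1, 2}  B4 = {2, 5}
Tree: B1–B2, B2–B3, B3–B4

The largest bag has 2 vertices, giving width 1; this decomposition certifies tw(G) ≤ 1. Since G has at least one edge (e.g. 3–4), it is not an edgeless graph, so tw(G) ≥ 1. The upper and lower bounds meet at 1, so that is the treewidth.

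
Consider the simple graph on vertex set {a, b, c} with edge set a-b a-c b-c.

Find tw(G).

2

A width-2 tree decomposition is:
Bags: B1 = {a, b, c}
Tree: (single bag)
A single bag containing all 3 vertices is trivially a valid decomposition of width 2. Conversely, {a, b, c} is a clique of size 3, and the vertices of any clique must share a bag in every tree decomposition; so some bag has ≥ 3 vertices and tw(G) ≥ 2. Combining the bounds, tw(G) = 2.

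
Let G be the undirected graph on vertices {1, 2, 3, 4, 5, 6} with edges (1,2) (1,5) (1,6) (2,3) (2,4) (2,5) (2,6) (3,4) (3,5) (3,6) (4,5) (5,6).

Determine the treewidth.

A width-3 tree decomposition is:
Bags: B1 = {2, 3, 5, 6}  B2 = {2, 3, 4, 5}  B3 = {1, 2, 5, 6}
Tree: B1–B2, B1–B3
Every bag has size at most 4, so the width is 4 − 1 = 3 and tw(G) ≤ 3. On the other hand G contains the 4-clique {1, 2, 5, 6}. A clique must lie in a single bag of any decomposition, so no decomposition can have width below 3. The upper and lower bounds meet at 3, so that is the treewidth.

3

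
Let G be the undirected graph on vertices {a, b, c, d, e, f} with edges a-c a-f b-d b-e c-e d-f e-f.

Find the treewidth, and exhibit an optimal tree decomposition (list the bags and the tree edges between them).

Treewidth 2.
Bags: B1 = {b, d, f}  B2 = {b, e, f}  B3 = {a, e, f}  B4 = {a, c, e}
Tree: B1–B2, B2–B3, B3–B4

Every bag has size at most 3, so the width is 3 − 1 = 2 and tw(G) ≤ 2. For the lower bound, G contains the cycle d–b–e–f–d, so G is not a forest; only forests have treewidth ≤ 1, hence tw(G) ≥ 2. Hence tw(G) = 2 exactly.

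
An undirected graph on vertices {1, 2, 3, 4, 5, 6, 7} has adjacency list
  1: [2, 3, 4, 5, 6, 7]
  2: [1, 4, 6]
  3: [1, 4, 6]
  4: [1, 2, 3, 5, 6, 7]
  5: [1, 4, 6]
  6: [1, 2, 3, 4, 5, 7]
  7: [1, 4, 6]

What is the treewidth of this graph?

A width-3 tree decomposition is:
Bags: B1 = {1, 4, 6, 7}  B2 = {1, 2, 4, 6}  B3 = {1, 3, 4, 6}  B4 = {1, 4, 5, 6}
Tree: B1–B2, B1–B3, B2–B4
Each bag holds 4 vertices, so the decomposition has width 3, which upper-bounds the treewidth. For the lower bound, the 4 vertices {1, 2, 4, 6} are pairwise adjacent, and any tree decomposition puts a clique entirely inside one bag — forcing width ≥ 3. Therefore the treewidth is 3.

3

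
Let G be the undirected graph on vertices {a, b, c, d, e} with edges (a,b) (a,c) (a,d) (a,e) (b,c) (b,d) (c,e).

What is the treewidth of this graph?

A width-2 tree decomposition is:
Bags: B1 = {a, b, c}  B2 = {a, c, e}  B3 = {a, b, d}
Tree: B1–B2, B1–B3
Every bag has size at most 3, so the width is 3 − 1 = 2 and tw(G) ≤ 2. On the other hand G contains the 3-clique {a, b, d}. A clique must lie in a single bag of any decomposition, so no decomposition can have width below 2. Hence tw(G) = 2 exactly.

2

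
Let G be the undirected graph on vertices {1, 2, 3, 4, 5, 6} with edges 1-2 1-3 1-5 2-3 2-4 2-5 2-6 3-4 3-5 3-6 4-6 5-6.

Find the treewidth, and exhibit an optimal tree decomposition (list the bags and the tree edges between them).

The largest bag has 4 vertices, giving width 3; this decomposition certifies tw(G) ≤ 3. Conversely, {2, 3, 4, 6} is a clique of size 4, and the vertices of any clique must share a bag in every tree decomposition; so some bag has ≥ 4 vertices and tw(G) ≥ 3. Therefore the treewidth is 3.

Treewidth 3.
Bags: B1 = {1, 2, 3, 5}  B2 = {2, 3, 5, 6}  B3 = {2, 3, 4, 6}
Tree: B1–B2, B2–B3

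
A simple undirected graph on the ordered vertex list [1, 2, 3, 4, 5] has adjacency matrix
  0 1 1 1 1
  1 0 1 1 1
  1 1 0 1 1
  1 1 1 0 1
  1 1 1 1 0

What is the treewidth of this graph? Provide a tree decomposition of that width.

With just one bag of size 5, the width is 5 − 1 = 4, so tw(G) ≤ 4. Conversely, {1, 2, 3, 4, 5} is a clique of size 5, and the vertices of any clique must share a bag in every tree decomposition; so some bag has ≥ 5 vertices and tw(G) ≥ 4. Combining the bounds, tw(G) = 4.

Treewidth 4.
Bags: B1 = {1, 2, 3, 4, 5}
Tree: (single bag)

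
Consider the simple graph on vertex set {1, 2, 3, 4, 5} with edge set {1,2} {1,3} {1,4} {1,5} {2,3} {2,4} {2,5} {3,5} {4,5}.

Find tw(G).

3

A width-3 tree decomposition is:
Bags: B1 = {1, 2, 3, 5}  B2 = {1, 2, 4, 5}
Tree: B1–B2
The largest bag has 4 vertices, giving width 3; this decomposition certifies tw(G) ≤ 3. For the lower bound, the 4 vertices {1, 2, 3, 5} are pairwise adjacent, and any tree decomposition puts a clique entirely inside one bag — forcing width ≥ 3. Combining the bounds, tw(G) = 3.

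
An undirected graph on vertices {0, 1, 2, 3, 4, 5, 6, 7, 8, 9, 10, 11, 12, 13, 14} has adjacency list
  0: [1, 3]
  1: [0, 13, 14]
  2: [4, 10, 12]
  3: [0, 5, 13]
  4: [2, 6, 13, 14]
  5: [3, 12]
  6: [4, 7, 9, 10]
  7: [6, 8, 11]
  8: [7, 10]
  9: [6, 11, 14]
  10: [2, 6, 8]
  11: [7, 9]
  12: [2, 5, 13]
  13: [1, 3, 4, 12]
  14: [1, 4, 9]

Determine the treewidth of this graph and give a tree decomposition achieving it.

Treewidth 3.
Bags: B1 = {7, 8, 9, 11}  B2 = {6, 7, 8, 9}  B3 = {6, 8, 9, 10}  B4 = {6, 9, 10, 14}  B5 = {4, 6, 10, 14}  B6 = {2, 4, 10, 14}  B7 = {1, 2, 4, 14}  B8 = {1, 2, 4, 13}  B9 = {1, 2, 12, 13}  B10 = {0, 1, 12, 13}  B11 = {0, 3, 12, 13}  B12 = {0, 3, 5, 12}
Tree: B1–B2, B2–B3, B3–B4, B4–B5, B5–B6, B6–B7, B7–B8, B8–B9, B9–B10, B10–B11, B11–B12

Every bag has size at most 4, so the width is 4 − 1 = 3 and tw(G) ≤ 3. For the lower bound: the 4 vertex sets {7,8,11}, {9}, {6}, {2,4,10,14} are disjoint, each induces a connected subgraph, and every pair is joined by at least one edge of G. Contracting each set to a single vertex therefore yields K_{4} as a minor, and since treewidth is minor-monotone, tw(G) ≥ tw(K_{4}) = 3. Therefore the treewidth is 3.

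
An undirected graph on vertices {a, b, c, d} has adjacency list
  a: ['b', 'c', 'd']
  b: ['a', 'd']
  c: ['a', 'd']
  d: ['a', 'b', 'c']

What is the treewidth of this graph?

2

A width-2 tree decomposition is:
Bags: B1 = {a, c, d}  B2 = {a, b, d}
Tree: B1–B2
Each bag holds 3 vertices, so the decomposition has width 2, which upper-bounds the treewidth. Conversely, {a, c, d} is a clique of size 3, and the vertices of any clique must share a bag in every tree decomposition; so some bag has ≥ 3 vertices and tw(G) ≥ 2. The upper and lower bounds meet at 2, so that is the treewidth.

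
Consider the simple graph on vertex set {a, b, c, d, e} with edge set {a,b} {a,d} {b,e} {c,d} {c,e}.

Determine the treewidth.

A width-2 tree decomposition is:
Bags: B1 = {a, b, e}  B2 = {a, c, e}  B3 = {a, c, d}
Tree: B1–B2, B2–B3
The largest bag has 3 vertices, giving width 2; this decomposition certifies tw(G) ≤ 2. The edges a–b–e–c–d–a form a cycle, so G is not a tree and its treewidth is at least 2. The upper and lower bounds meet at 2, so that is the treewidth.

2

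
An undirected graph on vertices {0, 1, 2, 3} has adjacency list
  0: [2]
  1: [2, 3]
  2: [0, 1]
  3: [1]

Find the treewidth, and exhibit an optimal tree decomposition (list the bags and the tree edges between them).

Treewidth 1.
One such decomposition:
Bags: B1 = {0, 2}  B2 = {1, 2}  B3 = {1, 3}
Tree: B1–B2, B2–B3

Each bag holds 2 vertices, so the decomposition has width 1, which upper-bounds the treewidth. G has an edge, so its treewidth is at least 1. The upper and lower bounds meet at 1, so that is the treewidth.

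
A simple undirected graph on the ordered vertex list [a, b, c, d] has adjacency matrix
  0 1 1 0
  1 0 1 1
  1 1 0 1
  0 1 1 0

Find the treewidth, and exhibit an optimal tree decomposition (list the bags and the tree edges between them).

Treewidth 2.
One optimal decomposition is:
Bags: B1 = {a, b, c}  B2 = {b, c, d}
Tree: B1–B2

The largest bag has 3 vertices, giving width 2; this decomposition certifies tw(G) ≤ 2. On the other hand G contains the 3-clique {b, c, d}. A clique must lie in a single bag of any decomposition, so no decomposition can have width below 2. Therefore the treewidth is 2.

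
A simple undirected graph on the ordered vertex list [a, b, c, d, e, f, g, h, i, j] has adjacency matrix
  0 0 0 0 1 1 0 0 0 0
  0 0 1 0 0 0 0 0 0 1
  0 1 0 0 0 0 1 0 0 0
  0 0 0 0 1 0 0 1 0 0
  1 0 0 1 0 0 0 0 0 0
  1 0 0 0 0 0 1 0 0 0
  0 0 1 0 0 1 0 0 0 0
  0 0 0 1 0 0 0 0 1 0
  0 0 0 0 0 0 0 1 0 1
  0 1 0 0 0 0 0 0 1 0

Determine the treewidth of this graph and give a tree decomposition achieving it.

Treewidth 2.
Bags: B1 = {a, e, f}  B2 = {e, f, g}  B3 = {c, e, g}  B4 = {b, c, e}  B5 = {b, e, j}  B6 = {e, i, j}  B7 = {e, h, i}  B8 = {d, e, h}
Tree: B1–B2, B2–B3, B3–B4, B4–B5, B5–B6, B6–B7, B7–B8

Every bag has size at most 3, so the width is 3 − 1 = 2 and tw(G) ≤ 2. Since e–a–f–g–c–b–j–i–h–d–e is a cycle in G, G is not acyclic. Forests are exactly the graphs of treewidth ≤ 1, so tw(G) ≥ 2. The upper and lower bounds meet at 2, so that is the treewidth.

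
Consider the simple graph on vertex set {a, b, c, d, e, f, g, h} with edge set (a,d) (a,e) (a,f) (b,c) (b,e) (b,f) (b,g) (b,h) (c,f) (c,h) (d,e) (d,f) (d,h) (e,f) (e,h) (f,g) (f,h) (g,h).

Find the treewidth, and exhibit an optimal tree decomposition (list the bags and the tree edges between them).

Every bag has size at most 4, so the width is 4 − 1 = 3 and tw(G) ≤ 3. For the lower bound, the 4 vertices {d, e, f, h} are pairwise adjacent, and any tree decomposition puts a clique entirely inside one bag — forcing width ≥ 3. The upper and lower bounds meet at 3, so that is the treewidth.

Treewidth 3.
One such decomposition:
Bags: B1 = {b, c, f, h}  B2 = {b, e, f, h}  B3 = {b, f, g, h}  B4 = {d, e, f, h}  B5 = {a, d, e, f}
Tree: B1–B2, B1–B3, B2–B4, B4–B5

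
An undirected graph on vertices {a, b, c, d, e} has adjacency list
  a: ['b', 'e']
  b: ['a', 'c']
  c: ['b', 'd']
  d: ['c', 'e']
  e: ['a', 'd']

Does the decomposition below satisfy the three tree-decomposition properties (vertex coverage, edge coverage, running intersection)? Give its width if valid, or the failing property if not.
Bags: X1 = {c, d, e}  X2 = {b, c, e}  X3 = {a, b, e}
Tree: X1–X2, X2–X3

Yes; width 2.

Vertex coverage: the bags together contain {a, b, c, d, e}, the full vertex set. Edge coverage: each edge of G has both endpoints in at least one bag. Running intersection: for every vertex, the bags containing it form a connected subtree. All three properties hold, so this is a valid tree decomposition of width max|bag| − 1 = 2, and hence tw(G) ≤ 2.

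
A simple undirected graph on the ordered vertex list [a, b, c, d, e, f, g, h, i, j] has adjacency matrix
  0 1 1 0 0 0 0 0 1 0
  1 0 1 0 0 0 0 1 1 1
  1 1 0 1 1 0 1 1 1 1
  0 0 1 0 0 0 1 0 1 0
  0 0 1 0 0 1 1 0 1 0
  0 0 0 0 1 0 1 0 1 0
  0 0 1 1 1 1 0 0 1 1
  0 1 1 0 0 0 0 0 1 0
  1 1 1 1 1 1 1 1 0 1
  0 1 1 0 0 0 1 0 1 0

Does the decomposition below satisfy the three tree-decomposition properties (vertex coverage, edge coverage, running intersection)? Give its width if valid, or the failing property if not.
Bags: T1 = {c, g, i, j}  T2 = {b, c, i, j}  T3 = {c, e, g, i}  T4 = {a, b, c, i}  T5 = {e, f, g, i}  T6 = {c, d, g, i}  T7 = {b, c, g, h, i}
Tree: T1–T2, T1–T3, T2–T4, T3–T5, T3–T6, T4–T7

A tree decomposition must satisfy three properties: every vertex lies in some bag; for every edge, both endpoints lie together in some bag; and for every vertex, the bags containing it form a connected subtree. Here bags containing vertex g are not connected in the tree, so the decomposition is invalid.

No — bags containing vertex g are not connected in the tree.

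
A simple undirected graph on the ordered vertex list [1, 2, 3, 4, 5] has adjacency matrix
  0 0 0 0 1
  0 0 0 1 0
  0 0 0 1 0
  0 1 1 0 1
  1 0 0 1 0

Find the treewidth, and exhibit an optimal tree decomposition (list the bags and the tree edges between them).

Treewidth 1.
One such decomposition:
Bags: B1 = {4, 5}  B2 = {2, 4}  B3 = {3, 4}  B4 = {1, 5}
Tree: B1–B2, B1–B3, B1–B4

Each bag holds 2 vertices, so the decomposition has width 1, which upper-bounds the treewidth. Any graph with an edge has treewidth ≥ 1, and G has the edge 5–4. The upper and lower bounds meet at 1, so that is the treewidth.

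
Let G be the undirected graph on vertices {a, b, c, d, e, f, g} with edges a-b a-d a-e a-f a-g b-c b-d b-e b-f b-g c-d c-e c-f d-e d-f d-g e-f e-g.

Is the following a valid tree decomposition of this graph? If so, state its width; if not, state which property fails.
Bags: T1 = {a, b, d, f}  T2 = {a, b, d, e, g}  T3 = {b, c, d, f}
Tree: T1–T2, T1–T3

A tree decomposition must satisfy three properties: every vertex lies in some bag; for every edge, both endpoints lie together in some bag; and for every vertex, the bags containing it form a connected subtree. Here edge (e,f) lies in no bag, so the decomposition is invalid.

No — edge (e,f) lies in no bag.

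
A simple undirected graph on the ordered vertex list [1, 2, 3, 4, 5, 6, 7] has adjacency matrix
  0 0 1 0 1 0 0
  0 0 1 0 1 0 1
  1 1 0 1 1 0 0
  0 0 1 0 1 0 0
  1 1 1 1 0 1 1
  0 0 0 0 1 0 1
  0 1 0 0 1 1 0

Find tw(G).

A width-2 tree decomposition is:
Bags: B1 = {2, 3, 5}  B2 = {2, 5, 7}  B3 = {3, 4, 5}  B4 = {1, 3, 5}  B5 = {5, 6, 7}
Tree: B1–B2, B1–B3, B3–B4, B2–B5
The largest bag has 3 vertices, giving width 2; this decomposition certifies tw(G) ≤ 2. Conversely, {1, 3, 5} is a clique of size 3, and the vertices of any clique must share a bag in every tree decomposition; so some bag has ≥ 3 vertices and tw(G) ≥ 2. Hence tw(G) = 2 exactly.

2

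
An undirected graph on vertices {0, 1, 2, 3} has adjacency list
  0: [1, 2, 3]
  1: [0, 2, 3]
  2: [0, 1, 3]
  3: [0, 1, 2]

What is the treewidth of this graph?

A width-3 tree decomposition is:
Bags: B1 = {0, 1, 2, 3}
Tree: (single bag)
A single bag containing all 4 vertices is trivially a valid decomposition of width 3. Conversely, {0, 1, 2, 3} is a clique of size 4, and the vertices of any clique must share a bag in every tree decomposition; so some bag has ≥ 4 vertices and tw(G) ≥ 3. Hence tw(G) = 3 exactly.

3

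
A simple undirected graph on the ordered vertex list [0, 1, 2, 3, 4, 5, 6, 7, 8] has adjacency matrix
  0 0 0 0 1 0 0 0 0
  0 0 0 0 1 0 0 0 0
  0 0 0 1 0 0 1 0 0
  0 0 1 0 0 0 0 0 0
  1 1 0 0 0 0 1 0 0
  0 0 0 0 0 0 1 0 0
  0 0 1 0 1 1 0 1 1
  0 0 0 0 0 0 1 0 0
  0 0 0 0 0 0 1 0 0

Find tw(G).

A width-1 tree decomposition is:
Bags: B1 = {5, 6}  B2 = {4, 6}  B3 = {2, 6}  B4 = {6, 7}  B5 = {1, 4}  B6 = {0, 4}  B7 = {6, 8}  B8 = {2, 3}
Tree: B1–B2, B1–B3, B2–B4, B2–B5, B2–B6, B4–B7, B3–B8
The largest bag has 2 vertices, giving width 1; this decomposition certifies tw(G) ≤ 1. Any graph with an edge has treewidth ≥ 1, and G has the edge 6–5. Combining the bounds, tw(G) = 1.

1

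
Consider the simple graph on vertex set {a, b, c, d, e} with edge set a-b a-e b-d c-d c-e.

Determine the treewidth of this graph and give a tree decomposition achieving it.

Every bag has size at most 3, so the width is 3 − 1 = 2 and tw(G) ≤ 2. For the lower bound, G contains the cycle b–d–c–e–a–b, so G is not a forest; only forests have treewidth ≤ 1, hence tw(G) ≥ 2. Combining the bounds, tw(G) = 2.

Treewidth 2.
Bags: B1 = {b, c, d}  B2 = {b, c, e}  B3 = {a, b, e}
Tree: B1–B2, B2–B3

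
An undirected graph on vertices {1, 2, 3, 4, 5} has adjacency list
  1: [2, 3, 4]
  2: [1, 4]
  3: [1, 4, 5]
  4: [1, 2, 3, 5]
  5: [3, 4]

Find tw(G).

A width-2 tree decomposition is:
Bags: B1 = {1, 3, 4}  B2 = {1, 2, 4}  B3 = {3, 4, 5}
Tree: B1–B2, B1–B3
The largest bag has 3 vertices, giving width 2; this decomposition certifies tw(G) ≤ 2. For the lower bound, the 3 vertices {1, 2, 4} are pairwise adjacent, and any tree decomposition puts a clique entirely inside one bag — forcing width ≥ 2. Hence tw(G) = 2 exactly.

2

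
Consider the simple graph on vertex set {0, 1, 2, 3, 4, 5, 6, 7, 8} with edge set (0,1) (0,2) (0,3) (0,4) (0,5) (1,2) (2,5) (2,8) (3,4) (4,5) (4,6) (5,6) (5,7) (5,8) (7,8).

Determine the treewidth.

2

A width-2 tree decomposition is:
Bags: B1 = {0, 2, 5}  B2 = {2, 5, 8}  B3 = {0, 4, 5}  B4 = {5, 7, 8}  B5 = {0, 3, 4}  B6 = {0, 1, 2}  B7 = {4, 5, 6}
Tree: B1–B2, B1–B3, B2–B4, B3–B5, B1–B6, B3–B7
Every bag has size at most 3, so the width is 3 − 1 = 2 and tw(G) ≤ 2. On the other hand G contains the 3-clique {0, 1, 2}. A clique must lie in a single bag of any decomposition, so no decomposition can have width below 2. The upper and lower bounds meet at 2, so that is the treewidth.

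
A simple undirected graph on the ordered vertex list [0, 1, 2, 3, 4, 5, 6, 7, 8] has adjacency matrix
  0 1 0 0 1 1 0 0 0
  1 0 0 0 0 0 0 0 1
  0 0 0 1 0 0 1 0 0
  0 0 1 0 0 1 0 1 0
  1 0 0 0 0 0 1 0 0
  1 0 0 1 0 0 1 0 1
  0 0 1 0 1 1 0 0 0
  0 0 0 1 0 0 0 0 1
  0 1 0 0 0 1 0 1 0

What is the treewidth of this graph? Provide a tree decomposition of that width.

Treewidth 3.
Bags: B1 = {0, 2, 4, 6}  B2 = {0, 2, 5, 6}  B3 = {0, 2, 3, 5}  B4 = {0, 1, 3, 5}  B5 = {1, 3, 5, 8}  B6 = {1, 3, 7, 8}
Tree: B1–B2, B2–B3, B3–B4, B4–B5, B5–B6

The largest bag has 4 vertices, giving width 3; this decomposition certifies tw(G) ≤ 3. For the lower bound: the 4 vertex sets {2,4,6}, {0}, {5}, {1,3,7,8} are disjoint, each induces a connected subgraph, and every pair is joined by at least one edge of G. Contracting each set to a single vertex therefore yields K_{4} as a minor, and since treewidth is minor-monotone, tw(G) ≥ tw(K_{4}) = 3. Therefore the treewidth is 3.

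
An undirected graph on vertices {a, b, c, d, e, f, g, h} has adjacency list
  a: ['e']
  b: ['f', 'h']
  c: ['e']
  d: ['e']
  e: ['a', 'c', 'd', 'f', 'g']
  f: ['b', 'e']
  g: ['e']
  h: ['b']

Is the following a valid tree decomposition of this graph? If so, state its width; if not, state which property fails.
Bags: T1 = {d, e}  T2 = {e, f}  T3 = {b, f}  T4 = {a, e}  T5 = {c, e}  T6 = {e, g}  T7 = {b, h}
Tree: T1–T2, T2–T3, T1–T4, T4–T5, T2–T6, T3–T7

Checking the three conditions: (i) the bags cover all of {a, b, c, d, e, f, g, h}; (ii) for each edge, some bag contains both endpoints; (iii) the bags containing any fixed vertex form a subtree. All hold, so the decomposition is valid with width 2 − 1 = 1.

Yes; width 1.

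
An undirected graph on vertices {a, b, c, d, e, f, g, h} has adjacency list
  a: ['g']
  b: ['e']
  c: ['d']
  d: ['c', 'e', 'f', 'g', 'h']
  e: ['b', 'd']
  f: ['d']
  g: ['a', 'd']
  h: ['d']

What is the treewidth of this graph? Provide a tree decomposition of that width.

Treewidth 1.
One optimal decomposition is:
Bags: B1 = {d, h}  B2 = {d, g}  B3 = {d, e}  B4 = {c, d}  B5 = {d, f}  B6 = {b, e}  B7 = {a, g}
Tree: B1–B2, B2–B3, B2–B4, B1–B5, B3–B6, B2–B7

Every bag has size at most 2, so the width is 2 − 1 = 1 and tw(G) ≤ 1. G has an edge, so its treewidth is at least 1. Combining the bounds, tw(G) = 1.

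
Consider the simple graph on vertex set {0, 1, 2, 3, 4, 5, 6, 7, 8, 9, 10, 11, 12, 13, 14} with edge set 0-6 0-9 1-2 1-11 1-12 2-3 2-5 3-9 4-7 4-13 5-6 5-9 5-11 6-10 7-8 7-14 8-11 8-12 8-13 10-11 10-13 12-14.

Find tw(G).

A width-3 tree decomposition is:
Bags: B1 = {0, 2, 3, 9}  B2 = {0, 2, 5, 9}  B3 = {0, 2, 5, 6}  B4 = {1, 2, 5, 6}  B5 = {1, 5, 6, 11}  B6 = {1, 6, 10, 11}  B7 = {1, 10, 11, 12}  B8 = {8, 10, 11, 12}  B9 = {8, 10, 12, 13}  B10 = {8, 12, 13, 14}  B11 = {7, 8, 13, 14}  B12 = {4, 7, 13, 14}
Tree: B1–B2, B2–B3, B3–B4, B4–B5, B5–B6, B6–B7, B7–B8, B8–B9, B9–B10, B10–B11, B11–B12
Each bag holds 4 vertices, so the decomposition has width 3, which upper-bounds the treewidth. For the lower bound: the 4 vertex sets {0,3,9}, {2}, {5}, {1,6,10,11} are disjoint, each induces a connected subgraph, and every pair is joined by at least one edge of G. Contracting each set to a single vertex therefore yields K_{4} as a minor, and since treewidth is minor-monotone, tw(G) ≥ tw(K_{4}) = 3. Combining the bounds, tw(G) = 3.

3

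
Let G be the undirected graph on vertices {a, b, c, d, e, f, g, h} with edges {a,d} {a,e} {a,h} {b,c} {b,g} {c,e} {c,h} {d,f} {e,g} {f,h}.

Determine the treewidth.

A width-2 tree decomposition is:
Bags: B1 = {b, e, g}  B2 = {b, c, e}  B3 = {a, c, e}  B4 = {a, c, h}  B5 = {a, d, h}  B6 = {d, f, h}
Tree: B1–B2, B2–B3, B3–B4, B4–B5, B5–B6
The largest bag has 3 vertices, giving width 2; this decomposition certifies tw(G) ≤ 2. Since g–b–c–e–g is a cycle in G, G is not acyclic. Forests are exactly the graphs of treewidth ≤ 1, so tw(G) ≥ 2. Therefore the treewidth is 2.

2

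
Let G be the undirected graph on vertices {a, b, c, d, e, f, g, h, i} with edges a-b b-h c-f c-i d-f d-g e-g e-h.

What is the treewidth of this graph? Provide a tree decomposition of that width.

Treewidth 1.
Bags: B1 = {a, b}  B2 = {b, h}  B3 = {e, h}  B4 = {e, g}  B5 = {d, g}  B6 = {d, f}  B7 = {c, f}  B8 = {c, i}
Tree: B1–B2, B2–B3, B3–B4, B4–B5, B5–B6, B6–B7, B7–B8

The largest bag has 2 vertices, giving width 1; this decomposition certifies tw(G) ≤ 1. Since G has at least one edge (e.g. a–b), it is not an edgeless graph, so tw(G) ≥ 1. The upper and lower bounds meet at 1, so that is the treewidth.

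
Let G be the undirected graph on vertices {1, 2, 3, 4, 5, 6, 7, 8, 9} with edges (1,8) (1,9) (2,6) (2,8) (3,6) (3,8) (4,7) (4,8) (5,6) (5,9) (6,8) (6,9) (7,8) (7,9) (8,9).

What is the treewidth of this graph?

A width-2 tree decomposition is:
Bags: B1 = {3, 6, 8}  B2 = {6, 8, 9}  B3 = {7, 8, 9}  B4 = {2, 6, 8}  B5 = {1, 8, 9}  B6 = {4, 7, 8}  B7 = {5, 6, 9}
Tree: B1–B2, B2–B3, B2–B4, B3–B5, B3–B6, B2–B7
The largest bag has 3 vertices, giving width 2; this decomposition certifies tw(G) ≤ 2. For the lower bound, the 3 vertices {1, 8, 9} are pairwise adjacent, and any tree decomposition puts a clique entirely inside one bag — forcing width ≥ 2. Hence tw(G) = 2 exactly.

2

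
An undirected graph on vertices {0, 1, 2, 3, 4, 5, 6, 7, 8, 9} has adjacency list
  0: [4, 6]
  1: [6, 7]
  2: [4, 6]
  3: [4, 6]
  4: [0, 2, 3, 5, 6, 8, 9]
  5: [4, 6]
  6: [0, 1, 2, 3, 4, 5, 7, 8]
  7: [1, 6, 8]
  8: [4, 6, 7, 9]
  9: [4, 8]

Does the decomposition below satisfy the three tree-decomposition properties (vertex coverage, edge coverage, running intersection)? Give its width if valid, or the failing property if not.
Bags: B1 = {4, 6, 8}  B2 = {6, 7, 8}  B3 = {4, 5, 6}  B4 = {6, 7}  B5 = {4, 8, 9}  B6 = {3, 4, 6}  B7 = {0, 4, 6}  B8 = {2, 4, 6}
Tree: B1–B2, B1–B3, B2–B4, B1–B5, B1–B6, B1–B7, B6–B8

A tree decomposition must satisfy three properties: every vertex lies in some bag; for every edge, both endpoints lie together in some bag; and for every vertex, the bags containing it form a connected subtree. Here vertex 1 appears in no bag, so the decomposition is invalid.

No — vertex 1 appears in no bag.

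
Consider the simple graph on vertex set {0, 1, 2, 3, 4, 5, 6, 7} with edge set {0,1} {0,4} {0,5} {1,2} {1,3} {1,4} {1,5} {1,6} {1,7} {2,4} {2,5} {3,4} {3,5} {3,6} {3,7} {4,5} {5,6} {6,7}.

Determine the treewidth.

3

A width-3 tree decomposition is:
Bags: B1 = {1, 3, 4, 5}  B2 = {1, 2, 4, 5}  B3 = {1, 3, 5, 6}  B4 = {1, 3, 6, 7}  B5 = {0, 1, 4, 5}
Tree: B1–B2, B1–B3, B3–B4, B1–B5
Each bag holds 4 vertices, so the decomposition has width 3, which upper-bounds the treewidth. Conversely, {0, 1, 4, 5} is a clique of size 4, and the vertices of any clique must share a bag in every tree decomposition; so some bag has ≥ 4 vertices and tw(G) ≥ 3. The upper and lower bounds meet at 3, so that is the treewidth.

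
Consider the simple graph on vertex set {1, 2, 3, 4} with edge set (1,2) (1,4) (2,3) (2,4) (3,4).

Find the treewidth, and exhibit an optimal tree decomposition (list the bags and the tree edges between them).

The largest bag has 3 vertices, giving width 2; this decomposition certifies tw(G) ≤ 2. For the lower bound, the 3 vertices {1, 2, 4} are pairwise adjacent, and any tree decomposition puts a clique entirely inside one bag — forcing width ≥ 2. The upper and lower bounds meet at 2, so that is the treewidth.

Treewidth 2.
Bags: B1 = {2, 3, 4}  B2 = {1, 2, 4}
Tree: B1–B2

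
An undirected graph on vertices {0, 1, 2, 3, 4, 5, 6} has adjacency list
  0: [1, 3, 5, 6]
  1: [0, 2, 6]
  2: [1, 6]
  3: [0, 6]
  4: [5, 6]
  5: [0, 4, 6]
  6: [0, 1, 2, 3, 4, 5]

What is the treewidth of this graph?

A width-2 tree decomposition is:
Bags: B1 = {0, 3, 6}  B2 = {0, 1, 6}  B3 = {1, 2, 6}  B4 = {0, 5, 6}  B5 = {4, 5, 6}
Tree: B1–B2, B2–B3, B1–B4, B4–B5
The largest bag has 3 vertices, giving width 2; this decomposition certifies tw(G) ≤ 2. For the lower bound, the 3 vertices {0, 1, 6} are pairwise adjacent, and any tree decomposition puts a clique entirely inside one bag — forcing width ≥ 2. Hence tw(G) = 2 exactly.

2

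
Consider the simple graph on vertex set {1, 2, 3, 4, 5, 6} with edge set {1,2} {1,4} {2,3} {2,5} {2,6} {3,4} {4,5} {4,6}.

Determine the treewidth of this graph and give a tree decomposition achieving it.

Treewidth 2.
One such decomposition:
Bags: B1 = {2, 4, 6}  B2 = {1, 2, 4}  B3 = {2, 4, 5}  B4 = {2, 3, 4}
Tree: B1–B2, B2–B3, B3–B4

Every bag has size at most 3, so the width is 3 − 1 = 2 and tw(G) ≤ 2. For the lower bound, G contains the cycle 6–4–1–2–6, so G is not a forest; only forests have treewidth ≤ 1, hence tw(G) ≥ 2. Therefore the treewidth is 2.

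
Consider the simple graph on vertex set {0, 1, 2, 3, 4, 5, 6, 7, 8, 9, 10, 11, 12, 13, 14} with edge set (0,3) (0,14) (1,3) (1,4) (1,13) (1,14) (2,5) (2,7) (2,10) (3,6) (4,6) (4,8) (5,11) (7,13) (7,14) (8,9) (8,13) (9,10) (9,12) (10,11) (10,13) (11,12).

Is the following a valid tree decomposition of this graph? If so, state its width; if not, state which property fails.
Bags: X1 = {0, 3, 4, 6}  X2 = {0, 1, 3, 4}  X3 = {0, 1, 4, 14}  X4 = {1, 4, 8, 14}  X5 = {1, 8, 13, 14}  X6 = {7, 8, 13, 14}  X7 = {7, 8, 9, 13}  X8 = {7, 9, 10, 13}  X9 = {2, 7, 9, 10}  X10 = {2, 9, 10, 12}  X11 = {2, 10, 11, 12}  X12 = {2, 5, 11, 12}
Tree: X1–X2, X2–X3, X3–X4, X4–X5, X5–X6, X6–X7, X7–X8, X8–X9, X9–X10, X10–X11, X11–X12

Checking the three conditions: (i) the bags cover all of {0, 1, 2, 3, 4, 5, 6, 7, 8, 9, 10, 11, 12, 13, 14}; (ii) for each edge, some bag contains both endpoints; (iii) the bags containing any fixed vertex form a subtree. All hold, so the decomposition is valid with width 4 − 1 = 3.

Yes; width 3.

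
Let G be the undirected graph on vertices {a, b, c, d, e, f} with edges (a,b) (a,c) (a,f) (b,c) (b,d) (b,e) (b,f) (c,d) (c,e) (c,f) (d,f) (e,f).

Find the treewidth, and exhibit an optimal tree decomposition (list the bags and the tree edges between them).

Treewidth 3.
One optimal decomposition is:
Bags: B1 = {b, c, d, f}  B2 = {a, b, c, f}  B3 = {b, c, e, f}
Tree: B1–B2, B1–B3

Each bag holds 4 vertices, so the decomposition has width 3, which upper-bounds the treewidth. For the lower bound, the 4 vertices {b, c, d, f} are pairwise adjacent, and any tree decomposition puts a clique entirely inside one bag — forcing width ≥ 3. Hence tw(G) = 3 exactly.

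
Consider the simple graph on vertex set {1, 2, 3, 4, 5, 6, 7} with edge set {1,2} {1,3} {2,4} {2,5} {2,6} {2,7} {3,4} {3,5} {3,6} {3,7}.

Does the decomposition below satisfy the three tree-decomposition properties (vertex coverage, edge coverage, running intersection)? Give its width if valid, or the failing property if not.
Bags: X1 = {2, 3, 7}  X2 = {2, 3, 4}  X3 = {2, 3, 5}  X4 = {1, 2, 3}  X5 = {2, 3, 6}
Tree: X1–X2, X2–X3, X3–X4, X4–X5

Yes; width 2.

Vertex coverage: the bags together contain {1, 2, 3, 4, 5, 6, 7}, the full vertex set. Edge coverage: each edge of G has both endpoints in at least one bag. Running intersection: for every vertex, the bags containing it form a connected subtree. All three properties hold, so this is a valid tree decomposition of width max|bag| − 1 = 2, and hence tw(G) ≤ 2.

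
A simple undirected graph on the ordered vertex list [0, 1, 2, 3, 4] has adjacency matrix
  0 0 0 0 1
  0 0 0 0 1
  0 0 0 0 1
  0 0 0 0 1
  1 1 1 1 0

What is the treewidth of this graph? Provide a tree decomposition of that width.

Treewidth 1.
Bags: B1 = {3, 4}  B2 = {1, 4}  B3 = {2, 4}  B4 = {0, 4}
Tree: B1–B2, B1–B3, B1–B4

Each bag holds 2 vertices, so the decomposition has width 1, which upper-bounds the treewidth. Since G has at least one edge (e.g. 3–4), it is not an edgeless graph, so tw(G) ≥ 1. Combining the bounds, tw(G) = 1.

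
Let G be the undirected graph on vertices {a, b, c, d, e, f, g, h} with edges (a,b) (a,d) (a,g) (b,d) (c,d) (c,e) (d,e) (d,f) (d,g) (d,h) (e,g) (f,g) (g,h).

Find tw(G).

2

A width-2 tree decomposition is:
Bags: B1 = {d, f, g}  B2 = {d, e, g}  B3 = {a, d, g}  B4 = {c, d, e}  B5 = {d, g, h}  B6 = {a, b, d}
Tree: B1–B2, B2–B3, B2–B4, B2–B5, B3–B6
Each bag holds 3 vertices, so the decomposition has width 2, which upper-bounds the treewidth. For the lower bound, the 3 vertices {d, e, g} are pairwise adjacent, and any tree decomposition puts a clique entirely inside one bag — forcing width ≥ 2. Hence tw(G) = 2 exactly.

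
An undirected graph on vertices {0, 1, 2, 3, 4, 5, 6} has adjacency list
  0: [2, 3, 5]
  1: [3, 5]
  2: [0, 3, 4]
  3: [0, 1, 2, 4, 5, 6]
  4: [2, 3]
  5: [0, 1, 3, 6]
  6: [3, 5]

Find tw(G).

A width-2 tree decomposition is:
Bags: B1 = {0, 2, 3}  B2 = {0, 3, 5}  B3 = {1, 3, 5}  B4 = {3, 5, 6}  B5 = {2, 3, 4}
Tree: B1–B2, B2–B3, B3–B4, B1–B5
Every bag has size at most 3, so the width is 3 − 1 = 2 and tw(G) ≤ 2. On the other hand G contains the 3-clique {0, 2, 3}. A clique must lie in a single bag of any decomposition, so no decomposition can have width below 2. Hence tw(G) = 2 exactly.

2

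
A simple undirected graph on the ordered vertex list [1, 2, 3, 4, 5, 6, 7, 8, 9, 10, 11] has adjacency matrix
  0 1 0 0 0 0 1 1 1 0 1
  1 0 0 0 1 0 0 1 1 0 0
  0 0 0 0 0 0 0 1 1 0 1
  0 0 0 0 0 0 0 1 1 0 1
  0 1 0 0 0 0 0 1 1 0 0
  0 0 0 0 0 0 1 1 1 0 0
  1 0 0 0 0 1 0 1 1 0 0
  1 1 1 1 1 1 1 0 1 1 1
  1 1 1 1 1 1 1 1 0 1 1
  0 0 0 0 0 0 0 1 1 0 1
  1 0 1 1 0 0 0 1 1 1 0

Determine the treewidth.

A width-3 tree decomposition is:
Bags: B1 = {3, 8, 9, 11}  B2 = {1, 8, 9, 11}  B3 = {1, 7, 8, 9}  B4 = {4, 8, 9, 11}  B5 = {1, 2, 8, 9}  B6 = {6, 7, 8, 9}  B7 = {8, 9, 10, 11}  B8 = {2, 5, 8, 9}
Tree: B1–B2, B2–B3, B1–B4, B3–B5, B3–B6, B2–B7, B5–B8
Every bag has size at most 4, so the width is 4 − 1 = 3 and tw(G) ≤ 3. Conversely, {1, 2, 8, 9} is a clique of size 4, and the vertices of any clique must share a bag in every tree decomposition; so some bag has ≥ 4 vertices and tw(G) ≥ 3. Hence tw(G) = 3 exactly.

3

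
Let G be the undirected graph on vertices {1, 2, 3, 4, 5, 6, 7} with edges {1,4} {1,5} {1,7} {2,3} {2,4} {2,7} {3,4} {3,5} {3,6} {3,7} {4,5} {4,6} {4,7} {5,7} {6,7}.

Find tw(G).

A width-3 tree decomposition is:
Bags: B1 = {3, 4, 5, 7}  B2 = {1, 4, 5, 7}  B3 = {2, 3, 4, 7}  B4 = {3, 4, 6, 7}
Tree: B1–B2, B1–B3, B3–B4
The largest bag has 4 vertices, giving width 3; this decomposition certifies tw(G) ≤ 3. For the lower bound, the 4 vertices {1, 4, 5, 7} are pairwise adjacent, and any tree decomposition puts a clique entirely inside one bag — forcing width ≥ 3. Combining the bounds, tw(G) = 3.

3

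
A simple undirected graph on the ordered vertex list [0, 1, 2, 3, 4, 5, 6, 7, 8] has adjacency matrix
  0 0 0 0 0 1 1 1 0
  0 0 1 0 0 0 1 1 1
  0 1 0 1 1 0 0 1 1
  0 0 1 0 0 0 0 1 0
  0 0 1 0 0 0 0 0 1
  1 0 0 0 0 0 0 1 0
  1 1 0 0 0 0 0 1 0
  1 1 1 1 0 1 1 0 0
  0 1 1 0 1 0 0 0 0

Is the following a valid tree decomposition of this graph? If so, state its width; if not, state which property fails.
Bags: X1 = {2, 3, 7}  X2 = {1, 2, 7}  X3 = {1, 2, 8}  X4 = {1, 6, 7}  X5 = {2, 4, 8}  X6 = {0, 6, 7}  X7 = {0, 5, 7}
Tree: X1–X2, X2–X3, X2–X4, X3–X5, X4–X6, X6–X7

Every vertex of G appears in some bag (union = {0, 1, 2, 3, 4, 5, 6, 7, 8}); every edge is covered by a bag; and for each vertex v the set of bags containing v is connected in the bag tree. The decomposition is therefore valid. The largest bag has 3 vertices, so the width is 2.

Yes; width 2.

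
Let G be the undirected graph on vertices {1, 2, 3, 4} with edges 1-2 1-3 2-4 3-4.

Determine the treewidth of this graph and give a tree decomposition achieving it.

The largest bag has 3 vertices, giving width 2; this decomposition certifies tw(G) ≤ 2. Since 2–1–3–4–2 is a cycle in G, G is not acyclic. Forests are exactly the graphs of treewidth ≤ 1, so tw(G) ≥ 2. Combining the bounds, tw(G) = 2.

Treewidth 2.
One such decomposition:
Bags: B1 = {1, 2, 3}  B2 = {2, 3, 4}
Tree: B1–B2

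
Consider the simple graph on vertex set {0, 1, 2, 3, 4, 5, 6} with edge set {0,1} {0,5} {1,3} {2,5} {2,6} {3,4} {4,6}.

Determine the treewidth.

A width-2 tree decomposition is:
Bags: B1 = {1, 3, 4}  B2 = {1, 4, 6}  B3 = {1, 2, 6}  B4 = {1, 2, 5}  B5 = {0, 1, 5}
Tree: B1–B2, B2–B3, B3–B4, B4–B5
The largest bag has 3 vertices, giving width 2; this decomposition certifies tw(G) ≤ 2. For the lower bound, G contains the cycle 1–3–4–6–2–5–0–1, so G is not a forest; only forests have treewidth ≤ 1, hence tw(G) ≥ 2. Combining the bounds, tw(G) = 2.

2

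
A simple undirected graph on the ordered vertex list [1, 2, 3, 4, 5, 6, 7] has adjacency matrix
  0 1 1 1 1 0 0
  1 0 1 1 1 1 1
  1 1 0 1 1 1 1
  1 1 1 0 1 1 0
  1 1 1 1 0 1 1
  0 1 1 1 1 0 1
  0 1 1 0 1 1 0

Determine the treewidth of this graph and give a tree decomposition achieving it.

Each bag holds 5 vertices, so the decomposition has width 4, which upper-bounds the treewidth. Conversely, {1, 2, 3, 4, 5} is a clique of size 5, and the vertices of any clique must share a bag in every tree decomposition; so some bag has ≥ 5 vertices and tw(G) ≥ 4. Hence tw(G) = 4 exactly.

Treewidth 4.
One such decomposition:
Bags: B1 = {2, 3, 5, 6, 7}  B2 = {2, 3, 4, 5, 6}  B3 = {1, 2, 3, 4, 5}
Tree: B1–B2, B2–B3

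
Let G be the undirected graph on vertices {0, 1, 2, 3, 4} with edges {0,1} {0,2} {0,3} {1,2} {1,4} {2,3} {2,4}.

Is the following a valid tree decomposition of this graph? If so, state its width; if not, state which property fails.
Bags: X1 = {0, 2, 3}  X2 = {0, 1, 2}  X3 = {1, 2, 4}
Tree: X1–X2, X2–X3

Checking the three conditions: (i) the bags cover all of {0, 1, 2, 3, 4}; (ii) for each edge, some bag contains both endpoints; (iii) the bags containing any fixed vertex form a subtree. All hold, so the decomposition is valid with width 3 − 1 = 2.

Yes; width 2.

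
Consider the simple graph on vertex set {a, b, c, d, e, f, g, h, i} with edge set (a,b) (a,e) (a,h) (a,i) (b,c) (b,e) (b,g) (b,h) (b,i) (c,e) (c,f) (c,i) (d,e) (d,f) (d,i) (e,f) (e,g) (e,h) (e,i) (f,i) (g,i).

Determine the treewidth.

A width-3 tree decomposition is:
Bags: B1 = {a, b, e, i}  B2 = {b, c, e, i}  B3 = {c, e, f, i}  B4 = {d, e, f, i}  B5 = {b, e, g, i}  B6 = {a, b, e, h}
Tree: B1–B2, B2–B3, B3–B4, B1–B5, B1–B6
The largest bag has 4 vertices, giving width 3; this decomposition certifies tw(G) ≤ 3. Conversely, {a, b, e, h} is a clique of size 4, and the vertices of any clique must share a bag in every tree decomposition; so some bag has ≥ 4 vertices and tw(G) ≥ 3. The upper and lower bounds meet at 3, so that is the treewidth.

3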